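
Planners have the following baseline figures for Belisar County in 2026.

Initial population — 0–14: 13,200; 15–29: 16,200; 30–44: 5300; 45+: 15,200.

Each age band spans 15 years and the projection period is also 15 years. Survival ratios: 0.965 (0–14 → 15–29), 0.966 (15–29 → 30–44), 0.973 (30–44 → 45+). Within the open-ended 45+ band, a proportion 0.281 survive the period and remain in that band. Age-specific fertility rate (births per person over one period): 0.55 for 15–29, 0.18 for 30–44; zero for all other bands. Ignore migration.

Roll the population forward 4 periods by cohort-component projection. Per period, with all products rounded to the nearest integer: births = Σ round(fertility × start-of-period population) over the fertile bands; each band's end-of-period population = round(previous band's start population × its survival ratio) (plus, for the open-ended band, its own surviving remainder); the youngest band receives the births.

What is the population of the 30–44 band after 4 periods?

9157

(Bands numbered youngest = 1 to oldest = 4.)
Period 1:
Births: 16200 × 0.55 = 8910, 5300 × 0.18 = 954 → total 9864
Band 2: 13200 × 0.965 = 12738
Band 3: 16200 × 0.966 = 15649
Band 4: 5300 × 0.973 + 15200 × 0.281 = 5157 + 4271 = 9428
Giving 9864 / 12738 / 15649 / 9428.
Period 2:
Births: 12738 × 0.55 = 7006, 15649 × 0.18 = 2817 → total 9823
Band 2: 9864 × 0.965 = 9519
Band 3: 12738 × 0.966 = 12305
Band 4: 15649 × 0.973 + 9428 × 0.281 = 15226 + 2649 = 17875
Giving 9823 / 9519 / 12305 / 17875.
Period 3:
Births: 9519 × 0.55 = 5235, 12305 × 0.18 = 2215 → total 7450
Band 2: 9823 × 0.965 = 9479
Band 3: 9519 × 0.966 = 9195
Band 4: 12305 × 0.973 + 17875 × 0.281 = 11973 + 5023 = 16996
Giving 7450 / 9479 / 9195 / 16996.
Period 4:
Births: 9479 × 0.55 = 5213, 9195 × 0.18 = 1655 → total 6868
Band 2: 7450 × 0.965 = 7189
Band 3: 9479 × 0.966 = 9157
Band 4: 9195 × 0.973 + 16996 × 0.281 = 8947 + 4776 = 13723
Giving 6868 / 7189 / 9157 / 13723.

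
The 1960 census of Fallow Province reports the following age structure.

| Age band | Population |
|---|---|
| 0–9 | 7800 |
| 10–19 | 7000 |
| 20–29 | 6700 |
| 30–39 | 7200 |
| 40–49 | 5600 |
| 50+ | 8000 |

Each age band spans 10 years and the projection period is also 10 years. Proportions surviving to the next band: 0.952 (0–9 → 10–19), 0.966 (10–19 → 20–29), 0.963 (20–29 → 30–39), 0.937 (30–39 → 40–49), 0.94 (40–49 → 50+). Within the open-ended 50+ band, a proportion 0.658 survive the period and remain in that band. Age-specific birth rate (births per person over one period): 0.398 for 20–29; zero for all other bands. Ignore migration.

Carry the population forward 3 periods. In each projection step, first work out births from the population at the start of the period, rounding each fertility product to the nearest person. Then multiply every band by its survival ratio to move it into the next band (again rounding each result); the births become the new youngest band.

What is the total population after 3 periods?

[period 1]
Births: 6700 × 0.398 = 2667
10–19: 7800 × 0.952 = 7426
20–29: 7000 × 0.966 = 6762
30–39: 6700 × 0.963 = 6452
40–49: 7200 × 0.937 = 6746
50+: 5600 × 0.94 + 8000 × 0.658 = 5264 + 5264 = 10528
→ [2667, 7426, 6762, 6452, 6746, 10528]
[period 2]
Births: 6762 × 0.398 = 2691
10–19: 2667 × 0.952 = 2539
20–29: 7426 × 0.966 = 7174
30–39: 6762 × 0.963 = 6512
40–49: 6452 × 0.937 = 6046
50+: 6746 × 0.94 + 10528 × 0.658 = 6341 + 6927 = 13268
→ [2691, 2539, 7174, 6512, 6046, 13268]
[period 3]
Births: 7174 × 0.398 = 2855
10–19: 2691 × 0.952 = 2562
20–29: 2539 × 0.966 = 2453
30–39: 7174 × 0.963 = 6909
40–49: 6512 × 0.937 = 6102
50+: 6046 × 0.94 + 13268 × 0.658 = 5683 + 8730 = 14413
→ [2855, 2562, 2453, 6909, 6102, 14413]
Total after period 3: 2855 + 2562 + 2453 + 6909 + 6102 + 14413 = 35294

35294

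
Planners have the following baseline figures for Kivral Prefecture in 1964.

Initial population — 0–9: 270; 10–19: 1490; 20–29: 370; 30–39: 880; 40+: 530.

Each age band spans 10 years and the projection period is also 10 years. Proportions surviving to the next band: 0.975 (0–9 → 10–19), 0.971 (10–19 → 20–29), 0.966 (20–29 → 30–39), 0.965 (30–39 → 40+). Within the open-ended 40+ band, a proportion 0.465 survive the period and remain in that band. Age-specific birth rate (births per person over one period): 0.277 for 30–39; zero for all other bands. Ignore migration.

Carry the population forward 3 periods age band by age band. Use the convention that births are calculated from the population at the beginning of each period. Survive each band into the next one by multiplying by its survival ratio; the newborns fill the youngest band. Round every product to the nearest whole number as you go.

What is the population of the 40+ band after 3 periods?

1746

Call the groups 1 to 5, youngest first.
After projecting period 1:
Births: 880 × 0.277 = 244
Group 2: 270 × 0.975 = 263
Group 3: 1490 × 0.971 = 1447
Group 4: 370 × 0.966 = 357
Group 5: 880 × 0.965 + 530 × 0.465 = 849 + 246 = 1095
End of period: [244, 263, 1447, 357, 1095]
After projecting period 2:
Births: 357 × 0.277 = 99
Group 2: 244 × 0.975 = 238
Group 3: 263 × 0.971 = 255
Group 4: 1447 × 0.966 = 1398
Group 5: 357 × 0.965 + 1095 × 0.465 = 345 + 509 = 854
End of period: [99, 238, 255, 1398, 854]
After projecting period 3:
Births: 1398 × 0.277 = 387
Group 2: 99 × 0.975 = 97
Group 3: 238 × 0.971 = 231
Group 4: 255 × 0.966 = 246
Group 5: 1398 × 0.965 + 854 × 0.465 = 1349 + 397 = 1746
End of period: [387, 97, 231, 246, 1746]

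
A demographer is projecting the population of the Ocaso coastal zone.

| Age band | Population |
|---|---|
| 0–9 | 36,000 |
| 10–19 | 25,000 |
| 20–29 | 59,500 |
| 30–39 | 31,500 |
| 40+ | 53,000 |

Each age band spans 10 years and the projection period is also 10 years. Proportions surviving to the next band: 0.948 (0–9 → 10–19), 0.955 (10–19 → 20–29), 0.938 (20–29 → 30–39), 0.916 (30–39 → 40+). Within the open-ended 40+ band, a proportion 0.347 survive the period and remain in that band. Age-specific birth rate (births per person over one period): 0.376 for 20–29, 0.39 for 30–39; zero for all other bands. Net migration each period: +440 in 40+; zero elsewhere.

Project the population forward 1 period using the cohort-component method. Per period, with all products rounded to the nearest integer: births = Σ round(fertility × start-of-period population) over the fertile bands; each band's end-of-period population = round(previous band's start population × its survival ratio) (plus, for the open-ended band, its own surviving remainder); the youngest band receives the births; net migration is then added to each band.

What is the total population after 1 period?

Call the bands 1 to 5, youngest first.
[period 1]
Births: 59500 × 0.376 = 22372 ; 31500 × 0.39 = 12285 — total 34657
Band 2: 36000 × 0.948 = 34128
Band 3: 25000 × 0.955 = 23875
Band 4: 59500 × 0.938 = 55811
Band 5: 31500 × 0.916 + 53000 × 0.347 = 28854 + 18391 = 47245
Net migration: Band 5 + 440 → 47685
Population now: 0–9=34657, 10–19=34128, 20–29=23875, 30–39=55811, 40+=47685
Total after period 1: 34657 + 34128 + 23875 + 55811 + 47685 = 196156

196156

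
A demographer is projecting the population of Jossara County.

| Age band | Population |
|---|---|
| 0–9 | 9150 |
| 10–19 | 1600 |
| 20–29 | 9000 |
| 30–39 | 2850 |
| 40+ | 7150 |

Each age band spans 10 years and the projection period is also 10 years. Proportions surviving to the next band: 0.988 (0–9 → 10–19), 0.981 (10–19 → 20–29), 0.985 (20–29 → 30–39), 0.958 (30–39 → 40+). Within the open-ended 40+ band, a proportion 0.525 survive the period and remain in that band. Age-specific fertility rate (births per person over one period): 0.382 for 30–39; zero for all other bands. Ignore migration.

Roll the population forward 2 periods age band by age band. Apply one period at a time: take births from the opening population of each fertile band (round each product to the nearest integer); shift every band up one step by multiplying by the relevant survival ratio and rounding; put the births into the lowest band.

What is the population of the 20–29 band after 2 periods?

8868

Numbering the bands 1..5 from youngest to oldest:
Period 1:
Births: 2850 × 0.382 = 1089
Band 2: 9150 × 0.988 = 9040
Band 3: 1600 × 0.981 = 1570
Band 4: 9000 × 0.985 = 8865
Band 5: 2850 × 0.958 + 7150 × 0.525 = 2730 + 3754 = 6484
Population now: 0–9=1089, 10–19=9040, 20–29=1570, 30–39=8865, 40+=6484
Period 2:
Births: 8865 × 0.382 = 3386
Band 2: 1089 × 0.988 = 1076
Band 3: 9040 × 0.981 = 8868
Band 4: 1570 × 0.985 = 1546
Band 5: 8865 × 0.958 + 6484 × 0.525 = 8493 + 3404 = 11897
Population now: 0–9=3386, 10–19=1076, 20–29=8868, 30–39=1546, 40+=11897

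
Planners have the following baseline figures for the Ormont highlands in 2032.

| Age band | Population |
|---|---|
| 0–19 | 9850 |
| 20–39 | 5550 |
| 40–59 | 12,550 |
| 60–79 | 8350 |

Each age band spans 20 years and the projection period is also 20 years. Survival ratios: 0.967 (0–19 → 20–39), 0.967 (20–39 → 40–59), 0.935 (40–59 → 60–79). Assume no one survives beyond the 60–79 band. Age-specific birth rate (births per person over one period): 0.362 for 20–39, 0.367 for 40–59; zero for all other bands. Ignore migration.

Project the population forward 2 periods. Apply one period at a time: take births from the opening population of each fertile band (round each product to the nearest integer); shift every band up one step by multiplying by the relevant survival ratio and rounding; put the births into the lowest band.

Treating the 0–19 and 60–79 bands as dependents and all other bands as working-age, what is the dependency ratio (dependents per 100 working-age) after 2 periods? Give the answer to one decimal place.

Period 1.
Births: 5550 × 0.362 = 2009  |  12550 × 0.367 = 4606 — total 6615
20–39: 9850 × 0.967 = 9525
40–59: 5550 × 0.967 = 5367
60–79: 12550 × 0.935 = 11734
Giving 6615 / 9525 / 5367 / 11734.
Period 2.
Births: 9525 × 0.362 = 3448  |  5367 × 0.367 = 1970 — total 5418
20–39: 6615 × 0.967 = 6397
40–59: 9525 × 0.967 = 9211
60–79: 5367 × 0.935 = 5018
Giving 5418 / 6397 / 9211 / 5018.
Dependents (band 0–19 + band 60–79) = 5418 + 5018 = 10436; working-age = 15608; ratio = 10436/15608 × 100 = 66.9

66.9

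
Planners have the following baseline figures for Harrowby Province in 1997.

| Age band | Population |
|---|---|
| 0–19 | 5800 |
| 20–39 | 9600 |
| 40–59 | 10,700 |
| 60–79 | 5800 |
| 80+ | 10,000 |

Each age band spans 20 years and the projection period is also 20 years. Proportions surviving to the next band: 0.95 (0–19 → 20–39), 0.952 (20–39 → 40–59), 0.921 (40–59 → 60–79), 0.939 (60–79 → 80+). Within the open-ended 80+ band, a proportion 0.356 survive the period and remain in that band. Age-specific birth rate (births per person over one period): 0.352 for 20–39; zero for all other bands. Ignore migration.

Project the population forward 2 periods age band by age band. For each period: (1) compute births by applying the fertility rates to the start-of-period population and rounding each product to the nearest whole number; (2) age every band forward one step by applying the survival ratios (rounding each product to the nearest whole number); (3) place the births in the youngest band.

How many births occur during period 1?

After projecting period 1:
Births: 9600 × 0.352 = 3379
20–39: 5800 × 0.95 = 5510
40–59: 9600 × 0.952 = 9139
60–79: 10700 × 0.921 = 9855
80+: 5800 × 0.939 + 10000 × 0.356 = 5446 + 3560 = 9006
Giving 3379 / 5510 / 9139 / 9855 / 9006.

3379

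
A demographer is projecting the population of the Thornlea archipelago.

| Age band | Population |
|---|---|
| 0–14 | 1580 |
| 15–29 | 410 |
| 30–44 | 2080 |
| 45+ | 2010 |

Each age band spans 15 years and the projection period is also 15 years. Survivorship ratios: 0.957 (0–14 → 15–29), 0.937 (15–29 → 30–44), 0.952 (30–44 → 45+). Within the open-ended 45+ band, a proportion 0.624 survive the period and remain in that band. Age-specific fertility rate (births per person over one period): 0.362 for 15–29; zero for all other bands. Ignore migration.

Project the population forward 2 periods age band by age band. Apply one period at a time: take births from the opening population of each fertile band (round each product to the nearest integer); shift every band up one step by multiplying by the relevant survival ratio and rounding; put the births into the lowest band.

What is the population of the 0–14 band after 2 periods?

547

— Period 1 —
Births: 410 × 0.362 = 148
15–29: 1580 × 0.957 = 1512
30–44: 410 × 0.937 = 384
45+: 2080 × 0.952 + 2010 × 0.624 = 1980 + 1254 = 3234
Population now: 0–14=148, 15–29=1512, 30–44=384, 45+=3234
— Period 2 —
Births: 1512 × 0.362 = 547
15–29: 148 × 0.957 = 142
30–44: 1512 × 0.937 = 1417
45+: 384 × 0.952 + 3234 × 0.624 = 366 + 2018 = 2384
Population now: 0–14=547, 15–29=142, 30–44=1417, 45+=2384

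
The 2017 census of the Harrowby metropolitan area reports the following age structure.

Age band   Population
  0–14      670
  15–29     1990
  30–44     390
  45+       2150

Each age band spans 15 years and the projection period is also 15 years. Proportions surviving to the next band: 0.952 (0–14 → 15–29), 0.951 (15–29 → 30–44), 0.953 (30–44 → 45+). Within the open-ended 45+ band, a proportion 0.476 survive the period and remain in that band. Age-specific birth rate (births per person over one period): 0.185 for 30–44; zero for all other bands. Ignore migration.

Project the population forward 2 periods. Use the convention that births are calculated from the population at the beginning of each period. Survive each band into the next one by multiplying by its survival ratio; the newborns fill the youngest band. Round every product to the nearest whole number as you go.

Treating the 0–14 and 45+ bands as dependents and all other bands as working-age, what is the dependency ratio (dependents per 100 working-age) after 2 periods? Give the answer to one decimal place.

416.7

[period 1]
Births: 390 × 0.185 = 72
15–29: 670 × 0.952 = 638
30–44: 1990 × 0.951 = 1892
45+: 390 × 0.953 + 2150 × 0.476 = 372 + 1023 = 1395
→ [72, 638, 1892, 1395]
[period 2]
Births: 1892 × 0.185 = 350
15–29: 72 × 0.952 = 69
30–44: 638 × 0.951 = 607
45+: 1892 × 0.953 + 1395 × 0.476 = 1803 + 664 = 2467
→ [350, 69, 607, 2467]
Dependents (band 0–14 + band 45+) = 350 + 2467 = 2817; working-age = 676; ratio = 2817/676 × 100 = 416.7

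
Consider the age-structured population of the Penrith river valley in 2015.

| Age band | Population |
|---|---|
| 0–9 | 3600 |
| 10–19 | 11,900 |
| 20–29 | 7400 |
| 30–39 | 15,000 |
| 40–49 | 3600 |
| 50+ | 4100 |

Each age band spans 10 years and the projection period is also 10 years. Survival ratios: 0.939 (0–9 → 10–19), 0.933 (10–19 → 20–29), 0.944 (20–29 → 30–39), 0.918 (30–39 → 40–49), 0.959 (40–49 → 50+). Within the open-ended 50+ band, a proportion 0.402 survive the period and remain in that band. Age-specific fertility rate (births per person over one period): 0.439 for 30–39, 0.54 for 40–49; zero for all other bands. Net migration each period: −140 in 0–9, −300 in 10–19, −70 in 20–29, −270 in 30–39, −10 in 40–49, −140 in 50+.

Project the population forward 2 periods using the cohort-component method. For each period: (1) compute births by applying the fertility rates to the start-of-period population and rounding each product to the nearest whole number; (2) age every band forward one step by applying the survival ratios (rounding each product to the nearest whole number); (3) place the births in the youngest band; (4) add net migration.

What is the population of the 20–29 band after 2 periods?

Period 1:
Births: 15000 * 0.439 = 6585  |  3600 * 0.54 = 1944 — total 8529
10–19: 3600 * 0.939 = 3380
20–29: 11900 * 0.933 = 11103
30–39: 7400 * 0.944 = 6986
40–49: 15000 * 0.918 = 13770
50+: 3600 * 0.959 + 4100 * 0.402 = 3452 + 1648 = 5100
Net migration: 0–9 − 140 → 8389; 10–19 − 300 → 3080; 20–29 − 70 → 11033; 30–39 − 270 → 6716; 40–49 − 10 → 13760; 50+ − 140 → 4960
→ [8389, 3080, 11033, 6716, 13760, 4960]
Period 2:
Births: 6716 * 0.439 = 2948  |  13760 * 0.54 = 7430 — total 10378
10–19: 8389 * 0.939 = 7877
20–29: 3080 * 0.933 = 2874
30–39: 11033 * 0.944 = 10415
40–49: 6716 * 0.918 = 6165
50+: 13760 * 0.959 + 4960 * 0.402 = 13196 + 1994 = 15190
Net migration: 0–9 − 140 → 10238; 10–19 − 300 → 7577; 20–29 − 70 → 2804; 30–39 − 270 → 10145; 40–49 − 10 → 6155; 50+ − 140 → 15050
→ [10238, 7577, 2804, 10145, 6155, 15050]

2804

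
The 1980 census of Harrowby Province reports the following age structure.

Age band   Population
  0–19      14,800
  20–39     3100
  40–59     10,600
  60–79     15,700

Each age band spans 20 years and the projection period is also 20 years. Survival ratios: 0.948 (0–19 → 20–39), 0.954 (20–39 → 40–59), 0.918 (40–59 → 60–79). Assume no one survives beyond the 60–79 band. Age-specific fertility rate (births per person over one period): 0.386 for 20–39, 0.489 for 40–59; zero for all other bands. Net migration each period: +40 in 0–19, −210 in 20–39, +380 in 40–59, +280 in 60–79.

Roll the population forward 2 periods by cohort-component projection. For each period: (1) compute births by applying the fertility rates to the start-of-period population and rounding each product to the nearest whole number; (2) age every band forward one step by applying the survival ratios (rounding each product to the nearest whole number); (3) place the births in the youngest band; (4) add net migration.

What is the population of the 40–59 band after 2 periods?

(Bands numbered youngest = 1 to oldest = 4.)
Period 1:
Births: 3100 * 0.386 = 1197 ; 10600 * 0.489 = 5183 → 6380
Band 2: 14800 * 0.948 = 14030
Band 3: 3100 * 0.954 = 2957
Band 4: 10600 * 0.918 = 9731
Net migration: Band 1 + 40 → 6420; Band 2 − 210 → 13820; Band 3 + 380 → 3337; Band 4 + 280 → 10011
→ [6420, 13820, 3337, 10011]
Period 2:
Births: 13820 * 0.386 = 5335 ; 3337 * 0.489 = 1632 → 6967
Band 2: 6420 * 0.948 = 6086
Band 3: 13820 * 0.954 = 13184
Band 4: 3337 * 0.918 = 3063
Net migration: Band 1 + 40 → 7007; Band 2 − 210 → 5876; Band 3 + 380 → 13564; Band 4 + 280 → 3343
→ [7007, 5876, 13564, 3343]

13564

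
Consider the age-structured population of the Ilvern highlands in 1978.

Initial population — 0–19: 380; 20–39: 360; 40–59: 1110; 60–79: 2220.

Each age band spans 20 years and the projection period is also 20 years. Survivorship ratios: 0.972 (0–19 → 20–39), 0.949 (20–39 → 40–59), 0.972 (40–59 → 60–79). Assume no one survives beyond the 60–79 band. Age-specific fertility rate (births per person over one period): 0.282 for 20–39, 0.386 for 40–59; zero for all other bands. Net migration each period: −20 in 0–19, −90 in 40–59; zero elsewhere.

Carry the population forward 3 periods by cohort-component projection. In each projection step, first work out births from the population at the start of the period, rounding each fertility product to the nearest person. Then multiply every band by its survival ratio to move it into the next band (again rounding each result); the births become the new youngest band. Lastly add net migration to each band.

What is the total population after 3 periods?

After projecting period 1:
Births: 360 × 0.282 = 102  |  1110 × 0.386 = 428 → total 530
20–39: 380 × 0.972 = 369
40–59: 360 × 0.949 = 342
60–79: 1110 × 0.972 = 1079
Net migration: 0–19 − 20 → 510; 40–59 − 90 → 252
End of period: [510, 369, 252, 1079]
After projecting period 2:
Births: 369 × 0.282 = 104  |  252 × 0.386 = 97 → total 201
20–39: 510 × 0.972 = 496
40–59: 369 × 0.949 = 350
60–79: 252 × 0.972 = 245
Net migration: 0–19 − 20 → 181; 40–59 − 90 → 260
End of period: [181, 496, 260, 245]
After projecting period 3:
Births: 496 × 0.282 = 140  |  260 × 0.386 = 100 → total 240
20–39: 181 × 0.972 = 176
40–59: 496 × 0.949 = 471
60–79: 260 × 0.972 = 253
Net migration: 0–19 − 20 → 220; 40–59 − 90 → 381
End of period: [220, 176, 381, 253]
Total after period 3: 220 + 176 + 381 + 253 = 1030

1030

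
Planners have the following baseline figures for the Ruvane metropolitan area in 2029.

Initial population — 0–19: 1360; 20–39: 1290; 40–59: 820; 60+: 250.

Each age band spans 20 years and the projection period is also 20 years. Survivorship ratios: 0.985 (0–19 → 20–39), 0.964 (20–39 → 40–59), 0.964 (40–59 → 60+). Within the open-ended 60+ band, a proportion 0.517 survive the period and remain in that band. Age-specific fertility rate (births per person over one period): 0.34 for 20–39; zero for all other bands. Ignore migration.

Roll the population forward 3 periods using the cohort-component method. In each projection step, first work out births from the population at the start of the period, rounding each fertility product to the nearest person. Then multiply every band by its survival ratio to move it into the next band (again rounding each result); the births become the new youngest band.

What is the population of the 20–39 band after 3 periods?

Numbering the groups 1..4 from youngest to oldest:
— Period 1 —
Births: 1290 × 0.34 = 439
Group 2: 1360 × 0.985 = 1340
Group 3: 1290 × 0.964 = 1244
Group 4: 820 × 0.964 + 250 × 0.517 = 790 + 129 = 919
End of period: [439, 1340, 1244, 919]
— Period 2 —
Births: 1340 × 0.34 = 456
Group 2: 439 × 0.985 = 432
Group 3: 1340 × 0.964 = 1292
Group 4: 1244 × 0.964 + 919 × 0.517 = 1199 + 475 = 1674
End of period: [456, 432, 1292, 1674]
— Period 3 —
Births: 432 × 0.34 = 147
Group 2: 456 × 0.985 = 449
Group 3: 432 × 0.964 = 416
Group 4: 1292 × 0.964 + 1674 × 0.517 = 1245 + 865 = 2110
End of period: [147, 449, 416, 2110]

449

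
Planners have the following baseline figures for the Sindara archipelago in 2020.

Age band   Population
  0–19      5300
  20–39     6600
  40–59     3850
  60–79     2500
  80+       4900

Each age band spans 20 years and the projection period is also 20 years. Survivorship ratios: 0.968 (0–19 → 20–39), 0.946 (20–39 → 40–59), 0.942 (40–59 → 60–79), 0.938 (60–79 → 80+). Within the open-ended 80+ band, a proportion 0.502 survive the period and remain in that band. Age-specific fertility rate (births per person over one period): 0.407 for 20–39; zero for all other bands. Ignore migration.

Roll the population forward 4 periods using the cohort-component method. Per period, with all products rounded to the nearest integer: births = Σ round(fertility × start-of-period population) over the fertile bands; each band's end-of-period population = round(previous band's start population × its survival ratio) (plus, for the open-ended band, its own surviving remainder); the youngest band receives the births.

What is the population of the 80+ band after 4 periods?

Numbering the groups 1..5 from youngest to oldest:
[period 1]
Births: 6600 × 0.407 = 2686
Group 2: 5300 × 0.968 = 5130
Group 3: 6600 × 0.946 = 6244
Group 4: 3850 × 0.942 = 3627
Group 5: 2500 × 0.938 + 4900 × 0.502 = 2345 + 2460 = 4805
→ [2686, 5130, 6244, 3627, 4805]
[period 2]
Births: 5130 × 0.407 = 2088
Group 2: 2686 × 0.968 = 2600
Group 3: 5130 × 0.946 = 4853
Group 4: 6244 × 0.942 = 5882
Group 5: 3627 × 0.938 + 4805 × 0.502 = 3402 + 2412 = 5814
→ [2088, 2600, 4853, 5882, 5814]
[period 3]
Births: 2600 × 0.407 = 1058
Group 2: 2088 × 0.968 = 2021
Group 3: 2600 × 0.946 = 2460
Group 4: 4853 × 0.942 = 4572
Group 5: 5882 × 0.938 + 5814 × 0.502 = 5517 + 2919 = 8436
→ [1058, 2021, 2460, 4572, 8436]
[period 4]
Births: 2021 × 0.407 = 823
Group 2: 1058 × 0.968 = 1024
Group 3: 2021 × 0.946 = 1912
Group 4: 2460 × 0.942 = 2317
Group 5: 4572 × 0.938 + 8436 × 0.502 = 4289 + 4235 = 8524
→ [823, 1024, 1912, 2317, 8524]

8524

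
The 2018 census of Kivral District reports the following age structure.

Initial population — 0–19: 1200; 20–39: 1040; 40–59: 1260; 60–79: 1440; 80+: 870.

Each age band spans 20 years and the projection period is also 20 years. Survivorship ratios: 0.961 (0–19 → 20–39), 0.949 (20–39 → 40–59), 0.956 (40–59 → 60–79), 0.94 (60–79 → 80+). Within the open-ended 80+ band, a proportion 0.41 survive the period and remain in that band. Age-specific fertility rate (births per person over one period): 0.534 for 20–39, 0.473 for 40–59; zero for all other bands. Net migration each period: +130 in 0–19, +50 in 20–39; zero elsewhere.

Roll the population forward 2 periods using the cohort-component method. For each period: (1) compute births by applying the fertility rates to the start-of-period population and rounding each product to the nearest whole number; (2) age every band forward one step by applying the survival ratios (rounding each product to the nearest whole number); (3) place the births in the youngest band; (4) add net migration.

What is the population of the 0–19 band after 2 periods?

Call the bands 1 to 5, youngest first.
Period 1:
Births: 1040 × 0.534 = 555  |  1260 × 0.473 = 596 — total 1151
Band 2: 1200 × 0.961 = 1153
Band 3: 1040 × 0.949 = 987
Band 4: 1260 × 0.956 = 1205
Band 5: 1440 × 0.94 + 870 × 0.41 = 1354 + 357 = 1711
Net migration: Band 1 + 130 → 1281; Band 2 + 50 → 1203
End of period: [1281, 1203, 987, 1205, 1711]
Period 2:
Births: 1203 × 0.534 = 642  |  987 × 0.473 = 467 — total 1109
Band 2: 1281 × 0.961 = 1231
Band 3: 1203 × 0.949 = 1142
Band 4: 987 × 0.956 = 944
Band 5: 1205 × 0.94 + 1711 × 0.41 = 1133 + 702 = 1835
Net migration: Band 1 + 130 → 1239; Band 2 + 50 → 1281
End of period: [1239, 1281, 1142, 944, 1835]

1239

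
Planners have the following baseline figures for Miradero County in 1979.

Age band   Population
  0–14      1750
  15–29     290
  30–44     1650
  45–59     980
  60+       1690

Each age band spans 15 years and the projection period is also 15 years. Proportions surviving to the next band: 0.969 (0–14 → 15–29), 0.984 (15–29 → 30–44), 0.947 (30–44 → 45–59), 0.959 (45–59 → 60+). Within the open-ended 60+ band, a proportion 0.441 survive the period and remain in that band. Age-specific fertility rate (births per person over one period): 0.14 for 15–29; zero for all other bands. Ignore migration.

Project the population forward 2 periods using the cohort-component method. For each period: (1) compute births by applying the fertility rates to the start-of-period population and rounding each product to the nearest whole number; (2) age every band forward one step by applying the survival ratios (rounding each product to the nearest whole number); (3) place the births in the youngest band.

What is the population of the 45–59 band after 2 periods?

270

(Groups numbered youngest = 1 to oldest = 5.)
— Period 1 —
Births: 290 × 0.14 = 41
Group 2: 1750 × 0.969 = 1696
Group 3: 290 × 0.984 = 285
Group 4: 1650 × 0.947 = 1563
Group 5: 980 × 0.959 + 1690 × 0.441 = 940 + 745 = 1685
End of period: [41, 1696, 285, 1563, 1685]
— Period 2 —
Births: 1696 × 0.14 = 237
Group 2: 41 × 0.969 = 40
Group 3: 1696 × 0.984 = 1669
Group 4: 285 × 0.947 = 270
Group 5: 1563 × 0.959 + 1685 × 0.441 = 1499 + 743 = 2242
End of period: [237, 40, 1669, 270, 2242]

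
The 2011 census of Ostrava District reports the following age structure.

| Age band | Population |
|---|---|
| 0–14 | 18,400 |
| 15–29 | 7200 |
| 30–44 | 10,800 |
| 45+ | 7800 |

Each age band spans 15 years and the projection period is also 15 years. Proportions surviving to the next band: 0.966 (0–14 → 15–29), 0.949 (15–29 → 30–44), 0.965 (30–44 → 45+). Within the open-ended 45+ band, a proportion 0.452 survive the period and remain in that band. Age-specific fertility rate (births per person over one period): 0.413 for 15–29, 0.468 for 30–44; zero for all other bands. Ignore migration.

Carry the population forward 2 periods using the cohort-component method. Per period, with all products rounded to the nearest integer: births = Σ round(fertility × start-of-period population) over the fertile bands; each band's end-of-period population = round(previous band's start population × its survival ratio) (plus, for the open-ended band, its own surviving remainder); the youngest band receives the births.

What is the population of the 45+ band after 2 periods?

12898

Let band 1 be 0–14 through band 4 = 45+.
Period 1.
Births: 7200 * 0.413 = 2974, 10800 * 0.468 = 5054 ⇒ total 8028
Band 2: 18400 * 0.966 = 17774
Band 3: 7200 * 0.949 = 6833
Band 4: 10800 * 0.965 + 7800 * 0.452 = 10422 + 3526 = 13948
End of period: [8028, 17774, 6833, 13948]
Period 2.
Births: 17774 * 0.413 = 7341, 6833 * 0.468 = 3198 ⇒ total 10539
Band 2: 8028 * 0.966 = 7755
Band 3: 17774 * 0.949 = 16868
Band 4: 6833 * 0.965 + 13948 * 0.452 = 6594 + 6304 = 12898
End of period: [10539, 7755, 16868, 12898]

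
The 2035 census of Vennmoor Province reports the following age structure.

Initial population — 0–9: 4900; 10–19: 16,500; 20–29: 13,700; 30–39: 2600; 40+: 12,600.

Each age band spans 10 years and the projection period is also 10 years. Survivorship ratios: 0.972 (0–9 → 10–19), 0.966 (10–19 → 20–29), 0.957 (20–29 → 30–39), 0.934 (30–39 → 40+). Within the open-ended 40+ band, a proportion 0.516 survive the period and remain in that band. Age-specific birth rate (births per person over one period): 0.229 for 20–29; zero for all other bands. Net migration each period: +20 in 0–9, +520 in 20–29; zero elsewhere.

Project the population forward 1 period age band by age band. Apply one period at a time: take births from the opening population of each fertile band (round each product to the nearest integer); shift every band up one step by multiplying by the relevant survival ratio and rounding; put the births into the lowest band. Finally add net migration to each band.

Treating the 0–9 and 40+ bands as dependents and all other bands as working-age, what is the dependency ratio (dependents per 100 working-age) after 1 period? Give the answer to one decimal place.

35.2

After projecting period 1:
Births: 13700 * 0.229 = 3137
10–19: 4900 * 0.972 = 4763
20–29: 16500 * 0.966 = 15939
30–39: 13700 * 0.957 = 13111
40+: 2600 * 0.934 + 12600 * 0.516 = 2428 + 6502 = 8930
Net migration: 0–9 + 20 → 3157; 20–29 + 520 → 16459
End of period: [3157, 4763, 16459, 13111, 8930]
Dependents (band 0–9 + band 40+) = 3157 + 8930 = 12087; working-age = 34333; ratio = 12087/34333 × 100 = 35.2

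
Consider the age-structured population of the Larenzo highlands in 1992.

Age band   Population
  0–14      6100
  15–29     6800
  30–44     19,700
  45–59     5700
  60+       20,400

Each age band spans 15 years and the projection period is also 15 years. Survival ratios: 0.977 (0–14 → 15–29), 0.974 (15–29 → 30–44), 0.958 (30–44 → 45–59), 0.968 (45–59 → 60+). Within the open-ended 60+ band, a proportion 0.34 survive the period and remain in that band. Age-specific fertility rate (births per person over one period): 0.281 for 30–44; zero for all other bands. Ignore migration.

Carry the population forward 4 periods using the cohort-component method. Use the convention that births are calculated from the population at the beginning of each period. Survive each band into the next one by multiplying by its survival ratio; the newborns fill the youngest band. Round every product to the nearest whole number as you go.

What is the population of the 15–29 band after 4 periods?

1593

Numbering the groups 1..5 from youngest to oldest:
Period 1:
Births: 19700 × 0.281 = 5536
Group 2: 6100 × 0.977 = 5960
Group 3: 6800 × 0.974 = 6623
Group 4: 19700 × 0.958 = 18873
Group 5: 5700 × 0.968 + 20400 × 0.34 = 5518 + 6936 = 12454
Population now: 0–14=5536, 15–29=5960, 30–44=6623, 45–59=18873, 60+=12454
Period 2:
Births: 6623 × 0.281 = 1861
Group 2: 5536 × 0.977 = 5409
Group 3: 5960 × 0.974 = 5805
Group 4: 6623 × 0.958 = 6345
Group 5: 18873 × 0.968 + 12454 × 0.34 = 18269 + 4234 = 22503
Population now: 0–14=1861, 15–29=5409, 30–44=5805, 45–59=6345, 60+=22503
Period 3:
Births: 5805 × 0.281 = 1631
Group 2: 1861 × 0.977 = 1818
Group 3: 5409 × 0.974 = 5268
Group 4: 5805 × 0.958 = 5561
Group 5: 6345 × 0.968 + 22503 × 0.34 = 6142 + 7651 = 13793
Population now: 0–14=1631, 15–29=1818, 30–44=5268, 45–59=5561, 60+=13793
Period 4:
Births: 5268 × 0.281 = 1480
Group 2: 1631 × 0.977 = 1593
Group 3: 1818 × 0.974 = 1771
Group 4: 5268 × 0.958 = 5047
Group 5: 5561 × 0.968 + 13793 × 0.34 = 5383 + 4690 = 10073
Population now: 0–14=1480, 15–29=1593, 30–44=1771, 45–59=5047, 60+=10073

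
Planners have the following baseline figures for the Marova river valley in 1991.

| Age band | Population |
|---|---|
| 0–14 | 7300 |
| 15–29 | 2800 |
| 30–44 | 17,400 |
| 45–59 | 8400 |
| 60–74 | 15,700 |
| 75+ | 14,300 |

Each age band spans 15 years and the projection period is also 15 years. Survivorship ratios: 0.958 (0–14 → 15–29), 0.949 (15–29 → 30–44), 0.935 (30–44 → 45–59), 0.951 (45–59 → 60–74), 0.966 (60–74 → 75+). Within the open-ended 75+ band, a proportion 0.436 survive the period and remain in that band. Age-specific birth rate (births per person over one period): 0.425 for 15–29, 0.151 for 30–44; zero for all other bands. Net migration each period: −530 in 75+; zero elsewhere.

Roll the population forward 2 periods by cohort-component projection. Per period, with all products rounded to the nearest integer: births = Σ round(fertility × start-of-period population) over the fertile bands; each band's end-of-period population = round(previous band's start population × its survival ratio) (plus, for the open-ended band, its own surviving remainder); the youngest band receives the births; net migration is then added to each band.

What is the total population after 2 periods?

Period 1.
Births: 2800 * 0.425 = 1190  |  17400 * 0.151 = 2627 — total 3817
15–29: 7300 * 0.958 = 6993
30–44: 2800 * 0.949 = 2657
45–59: 17400 * 0.935 = 16269
60–74: 8400 * 0.951 = 7988
75+: 15700 * 0.966 + 14300 * 0.436 = 15166 + 6235 = 21401
Net migration: 75+ − 530 → 20871
End of period: [3817, 6993, 2657, 16269, 7988, 20871]
Period 2.
Births: 6993 * 0.425 = 2972  |  2657 * 0.151 = 401 — total 3373
15–29: 3817 * 0.958 = 3657
30–44: 6993 * 0.949 = 6636
45–59: 2657 * 0.935 = 2484
60–74: 16269 * 0.951 = 15472
75+: 7988 * 0.966 + 20871 * 0.436 = 7716 + 9100 = 16816
Net migration: 75+ − 530 → 16286
End of period: [3373, 3657, 6636, 2484, 15472, 16286]
Total after period 2: 3373 + 3657 + 6636 + 2484 + 15472 + 16286 = 47908

47908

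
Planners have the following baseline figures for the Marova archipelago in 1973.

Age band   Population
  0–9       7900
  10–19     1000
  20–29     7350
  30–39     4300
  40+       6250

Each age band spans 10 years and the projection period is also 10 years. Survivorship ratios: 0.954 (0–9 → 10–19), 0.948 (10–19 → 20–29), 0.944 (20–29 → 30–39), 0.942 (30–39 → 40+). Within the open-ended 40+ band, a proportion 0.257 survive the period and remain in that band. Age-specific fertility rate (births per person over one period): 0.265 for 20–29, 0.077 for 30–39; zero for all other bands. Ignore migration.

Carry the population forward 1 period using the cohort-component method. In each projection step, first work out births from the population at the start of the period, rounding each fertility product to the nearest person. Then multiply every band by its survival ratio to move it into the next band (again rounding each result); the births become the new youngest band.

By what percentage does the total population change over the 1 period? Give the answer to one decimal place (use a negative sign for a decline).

-12.8

[period 1]
Births: 7350 × 0.265 = 1948, 4300 × 0.077 = 331 — total 2279
10–19: 7900 × 0.954 = 7537
20–29: 1000 × 0.948 = 948
30–39: 7350 × 0.944 = 6938
40+: 4300 × 0.942 + 6250 × 0.257 = 4051 + 1606 = 5657
End of period: [2279, 7537, 948, 6938, 5657]
Total: 26800 → 23359; change = -3441; percentage change = -12.8%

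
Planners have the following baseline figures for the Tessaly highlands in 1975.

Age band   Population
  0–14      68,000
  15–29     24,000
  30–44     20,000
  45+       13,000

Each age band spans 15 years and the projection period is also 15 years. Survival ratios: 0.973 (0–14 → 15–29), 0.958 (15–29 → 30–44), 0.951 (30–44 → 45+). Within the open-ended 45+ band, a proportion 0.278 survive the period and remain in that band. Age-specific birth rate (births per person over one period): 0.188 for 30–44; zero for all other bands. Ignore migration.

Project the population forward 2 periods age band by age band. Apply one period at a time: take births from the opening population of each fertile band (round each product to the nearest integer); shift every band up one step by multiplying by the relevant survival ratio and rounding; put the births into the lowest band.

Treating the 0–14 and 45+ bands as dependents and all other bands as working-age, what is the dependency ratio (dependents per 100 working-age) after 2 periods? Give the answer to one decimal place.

Numbering the bands 1..4 from youngest to oldest:
[period 1]
Births: 20000 × 0.188 = 3760
Band 2: 68000 × 0.973 = 66164
Band 3: 24000 × 0.958 = 22992
Band 4: 20000 × 0.951 + 13000 × 0.278 = 19020 + 3614 = 22634
→ [3760, 66164, 22992, 22634]
[period 2]
Births: 22992 × 0.188 = 4322
Band 2: 3760 × 0.973 = 3658
Band 3: 66164 × 0.958 = 63385
Band 4: 22992 × 0.951 + 22634 × 0.278 = 21865 + 6292 = 28157
→ [4322, 3658, 63385, 28157]
Dependents (band 0–14 + band 45+) = 4322 + 28157 = 32479; working-age = 67043; ratio = 32479/67043 × 100 = 48.4

48.4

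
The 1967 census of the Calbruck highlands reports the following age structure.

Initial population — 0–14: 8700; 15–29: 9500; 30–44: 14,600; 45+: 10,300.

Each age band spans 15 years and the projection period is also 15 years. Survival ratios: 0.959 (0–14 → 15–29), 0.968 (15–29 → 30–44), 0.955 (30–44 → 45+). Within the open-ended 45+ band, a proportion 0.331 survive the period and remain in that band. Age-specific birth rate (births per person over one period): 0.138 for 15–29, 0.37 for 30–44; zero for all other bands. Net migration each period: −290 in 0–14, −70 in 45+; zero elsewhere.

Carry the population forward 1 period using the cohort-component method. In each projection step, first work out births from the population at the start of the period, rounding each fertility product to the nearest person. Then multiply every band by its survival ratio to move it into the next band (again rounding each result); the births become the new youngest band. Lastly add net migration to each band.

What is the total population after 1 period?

— Period 1 —
Births: 9500 × 0.138 = 1311  |  14600 × 0.37 = 5402 ⇒ total 6713
15–29: 8700 × 0.959 = 8343
30–44: 9500 × 0.968 = 9196
45+: 14600 × 0.955 + 10300 × 0.331 = 13943 + 3409 = 17352
Net migration: 0–14 − 290 → 6423; 45+ − 70 → 17282
→ [6423, 8343, 9196, 17282]
Total after period 1: 6423 + 8343 + 9196 + 17282 = 41244

41244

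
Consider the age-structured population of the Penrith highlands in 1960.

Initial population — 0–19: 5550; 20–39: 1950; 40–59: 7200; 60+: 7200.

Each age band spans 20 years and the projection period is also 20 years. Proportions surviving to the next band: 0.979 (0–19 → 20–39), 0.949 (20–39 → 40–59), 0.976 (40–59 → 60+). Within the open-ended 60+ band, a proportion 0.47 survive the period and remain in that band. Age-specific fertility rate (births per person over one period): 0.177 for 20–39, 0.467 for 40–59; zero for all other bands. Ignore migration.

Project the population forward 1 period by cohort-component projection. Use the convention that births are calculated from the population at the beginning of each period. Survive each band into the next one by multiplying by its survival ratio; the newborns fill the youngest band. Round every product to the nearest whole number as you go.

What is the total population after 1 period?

21402

Let band 1 be 0–19 through band 4 = 60+.
Period 1.
Births: 1950 * 0.177 = 345, 7200 * 0.467 = 3362 ⇒ total 3707
Band 2: 5550 * 0.979 = 5433
Band 3: 1950 * 0.949 = 1851
Band 4: 7200 * 0.976 + 7200 * 0.47 = 7027 + 3384 = 10411
→ [3707, 5433, 1851, 10411]
Total after period 1: 3707 + 5433 + 1851 + 10411 = 21402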